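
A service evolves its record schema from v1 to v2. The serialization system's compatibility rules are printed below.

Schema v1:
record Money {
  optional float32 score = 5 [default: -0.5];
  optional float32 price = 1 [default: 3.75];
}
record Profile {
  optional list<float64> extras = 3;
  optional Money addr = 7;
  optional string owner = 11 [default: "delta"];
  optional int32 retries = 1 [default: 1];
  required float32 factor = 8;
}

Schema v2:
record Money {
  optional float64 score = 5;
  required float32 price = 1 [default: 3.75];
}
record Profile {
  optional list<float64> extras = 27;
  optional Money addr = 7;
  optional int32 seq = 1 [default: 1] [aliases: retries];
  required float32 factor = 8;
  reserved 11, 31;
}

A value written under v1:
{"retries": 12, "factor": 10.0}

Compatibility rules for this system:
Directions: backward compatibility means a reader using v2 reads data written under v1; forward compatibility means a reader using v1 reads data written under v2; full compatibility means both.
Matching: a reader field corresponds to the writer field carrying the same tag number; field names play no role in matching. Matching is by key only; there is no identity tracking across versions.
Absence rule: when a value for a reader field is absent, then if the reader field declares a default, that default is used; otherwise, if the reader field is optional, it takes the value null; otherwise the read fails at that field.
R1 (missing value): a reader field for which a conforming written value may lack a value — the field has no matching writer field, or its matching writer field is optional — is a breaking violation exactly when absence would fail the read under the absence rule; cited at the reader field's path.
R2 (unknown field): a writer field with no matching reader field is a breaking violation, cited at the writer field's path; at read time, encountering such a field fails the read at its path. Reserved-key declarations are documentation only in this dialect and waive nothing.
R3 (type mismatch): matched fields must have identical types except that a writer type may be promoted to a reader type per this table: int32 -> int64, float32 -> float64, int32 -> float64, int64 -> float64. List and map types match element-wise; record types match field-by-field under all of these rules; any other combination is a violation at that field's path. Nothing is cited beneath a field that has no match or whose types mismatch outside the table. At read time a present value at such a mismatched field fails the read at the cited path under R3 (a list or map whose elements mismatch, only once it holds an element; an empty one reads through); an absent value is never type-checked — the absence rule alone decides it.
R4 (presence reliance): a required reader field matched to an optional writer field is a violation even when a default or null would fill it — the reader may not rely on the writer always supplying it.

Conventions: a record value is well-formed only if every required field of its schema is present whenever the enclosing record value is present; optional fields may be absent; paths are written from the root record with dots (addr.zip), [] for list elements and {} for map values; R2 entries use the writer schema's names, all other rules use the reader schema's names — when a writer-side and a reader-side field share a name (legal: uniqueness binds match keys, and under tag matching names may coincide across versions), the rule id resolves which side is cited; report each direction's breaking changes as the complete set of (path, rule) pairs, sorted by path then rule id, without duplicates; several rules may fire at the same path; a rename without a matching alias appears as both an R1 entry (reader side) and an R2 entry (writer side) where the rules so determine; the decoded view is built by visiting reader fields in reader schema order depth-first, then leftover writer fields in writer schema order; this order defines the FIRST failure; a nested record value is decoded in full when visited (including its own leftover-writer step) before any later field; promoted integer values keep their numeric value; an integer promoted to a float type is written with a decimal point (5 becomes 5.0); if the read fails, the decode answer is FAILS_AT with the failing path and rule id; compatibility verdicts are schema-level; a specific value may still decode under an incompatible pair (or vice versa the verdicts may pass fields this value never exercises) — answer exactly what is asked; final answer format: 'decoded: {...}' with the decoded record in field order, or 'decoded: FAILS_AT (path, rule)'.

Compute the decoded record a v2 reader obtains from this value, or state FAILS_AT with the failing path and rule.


decoded: {"extras": null, "addr": null, "seq": 12, "factor": 10.0}

each type pair in Profile: writer, then reader
decode (reader v2):
  extras := null (absent, optional -> null)
  addr := null (absent, optional -> null)
  seq := 12 (from writer retries)
  factor := 10.0
  => decoded: {"extras": null, "addr": null, "seq": 12, "factor": 10.0}
ruling out the remaining Profile differences:
  field price in record Money: optional changed to required -> affects the rule determinations only; this particular Profile value decodes identically
  field score in record Money: type float32 changed to float64 (its default is dropped) -> affects the rule determinations only; this particular Profile value decodes identically
  field extras in record Profile: tag 3 changed to 27 -> affects the rule determinations only; this particular Profile value decodes identically


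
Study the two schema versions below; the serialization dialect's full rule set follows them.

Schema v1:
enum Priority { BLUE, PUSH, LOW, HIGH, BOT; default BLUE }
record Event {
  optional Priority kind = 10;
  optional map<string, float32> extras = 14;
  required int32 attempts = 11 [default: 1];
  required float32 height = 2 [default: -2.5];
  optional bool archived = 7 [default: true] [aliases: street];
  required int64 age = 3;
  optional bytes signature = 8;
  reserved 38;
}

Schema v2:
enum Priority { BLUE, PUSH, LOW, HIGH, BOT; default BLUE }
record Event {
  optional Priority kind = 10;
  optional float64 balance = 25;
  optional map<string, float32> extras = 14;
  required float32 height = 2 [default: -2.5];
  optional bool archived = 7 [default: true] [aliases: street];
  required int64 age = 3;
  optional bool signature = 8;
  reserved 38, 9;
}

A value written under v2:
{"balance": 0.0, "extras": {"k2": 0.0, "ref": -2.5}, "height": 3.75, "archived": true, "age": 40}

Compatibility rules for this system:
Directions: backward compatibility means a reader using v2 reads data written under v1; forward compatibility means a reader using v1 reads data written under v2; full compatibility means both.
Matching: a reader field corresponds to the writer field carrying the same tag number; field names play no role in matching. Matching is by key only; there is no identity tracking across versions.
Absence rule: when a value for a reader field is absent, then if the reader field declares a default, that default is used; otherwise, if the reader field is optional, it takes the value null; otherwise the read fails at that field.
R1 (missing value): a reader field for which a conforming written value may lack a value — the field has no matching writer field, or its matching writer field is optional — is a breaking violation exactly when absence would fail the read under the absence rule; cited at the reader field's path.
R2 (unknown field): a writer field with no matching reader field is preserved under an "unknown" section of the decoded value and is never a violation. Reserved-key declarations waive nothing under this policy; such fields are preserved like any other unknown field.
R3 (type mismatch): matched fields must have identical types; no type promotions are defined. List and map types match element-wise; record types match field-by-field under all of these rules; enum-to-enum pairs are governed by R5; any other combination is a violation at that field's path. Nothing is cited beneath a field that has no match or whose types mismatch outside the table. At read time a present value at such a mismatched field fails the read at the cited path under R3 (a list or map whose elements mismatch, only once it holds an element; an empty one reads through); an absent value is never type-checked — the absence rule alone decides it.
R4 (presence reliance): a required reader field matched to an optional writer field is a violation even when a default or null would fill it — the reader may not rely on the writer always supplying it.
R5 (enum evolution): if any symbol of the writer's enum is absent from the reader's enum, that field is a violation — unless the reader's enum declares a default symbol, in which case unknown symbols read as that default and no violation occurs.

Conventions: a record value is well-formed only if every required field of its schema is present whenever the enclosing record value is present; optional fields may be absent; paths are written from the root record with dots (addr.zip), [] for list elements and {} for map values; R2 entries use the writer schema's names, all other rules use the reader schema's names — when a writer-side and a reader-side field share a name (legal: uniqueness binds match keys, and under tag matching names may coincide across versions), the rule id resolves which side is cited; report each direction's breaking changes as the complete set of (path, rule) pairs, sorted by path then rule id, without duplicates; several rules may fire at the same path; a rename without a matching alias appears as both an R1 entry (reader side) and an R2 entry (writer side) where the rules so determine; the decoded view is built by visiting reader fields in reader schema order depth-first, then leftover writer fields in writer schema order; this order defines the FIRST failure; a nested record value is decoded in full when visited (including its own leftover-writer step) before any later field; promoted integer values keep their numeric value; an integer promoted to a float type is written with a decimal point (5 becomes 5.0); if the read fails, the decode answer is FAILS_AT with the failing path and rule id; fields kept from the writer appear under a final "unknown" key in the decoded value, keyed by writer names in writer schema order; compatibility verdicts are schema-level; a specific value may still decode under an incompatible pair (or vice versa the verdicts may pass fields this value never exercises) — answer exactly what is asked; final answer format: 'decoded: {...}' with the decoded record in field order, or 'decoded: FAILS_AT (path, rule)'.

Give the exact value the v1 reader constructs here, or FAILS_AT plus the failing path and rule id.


decoded: {"kind": null, "extras": {"k2": 0.0, "ref": -2.5}, "attempts": 1, "height": 3.75, "archived": true, "age": 40, "signature": null, "unknown": {"balance": 0.0}}

in Event below, arrows point writer -> reader
decoding the Event value with the v1 reader:
  kind := null (absent, optional -> null)
  extras := {"k2": 0.0, "ref": -2.5}
  attempts := 1 (absent -> default)
  height := 3.75
  archived := true
  age := 40
  signature := null (absent, optional -> null)
  writer balance: kept under "unknown"
  => decoded: {"kind": null, "extras": {"k2": 0.0, "ref": -2.5}, "attempts": 1, "height": 3.75, "archived": true, "age": 40, "signature": null, "unknown": {"balance": 0.0}}
diffs on Event not affecting the asked answer:
  removed field attempts from record Event -> triggers nothing under the printed rules; the Event answer is the same either way
  field signature in record Event: type bytes changed to bool -> changes Event's schema-level verdicts only — the decode of this value is the same


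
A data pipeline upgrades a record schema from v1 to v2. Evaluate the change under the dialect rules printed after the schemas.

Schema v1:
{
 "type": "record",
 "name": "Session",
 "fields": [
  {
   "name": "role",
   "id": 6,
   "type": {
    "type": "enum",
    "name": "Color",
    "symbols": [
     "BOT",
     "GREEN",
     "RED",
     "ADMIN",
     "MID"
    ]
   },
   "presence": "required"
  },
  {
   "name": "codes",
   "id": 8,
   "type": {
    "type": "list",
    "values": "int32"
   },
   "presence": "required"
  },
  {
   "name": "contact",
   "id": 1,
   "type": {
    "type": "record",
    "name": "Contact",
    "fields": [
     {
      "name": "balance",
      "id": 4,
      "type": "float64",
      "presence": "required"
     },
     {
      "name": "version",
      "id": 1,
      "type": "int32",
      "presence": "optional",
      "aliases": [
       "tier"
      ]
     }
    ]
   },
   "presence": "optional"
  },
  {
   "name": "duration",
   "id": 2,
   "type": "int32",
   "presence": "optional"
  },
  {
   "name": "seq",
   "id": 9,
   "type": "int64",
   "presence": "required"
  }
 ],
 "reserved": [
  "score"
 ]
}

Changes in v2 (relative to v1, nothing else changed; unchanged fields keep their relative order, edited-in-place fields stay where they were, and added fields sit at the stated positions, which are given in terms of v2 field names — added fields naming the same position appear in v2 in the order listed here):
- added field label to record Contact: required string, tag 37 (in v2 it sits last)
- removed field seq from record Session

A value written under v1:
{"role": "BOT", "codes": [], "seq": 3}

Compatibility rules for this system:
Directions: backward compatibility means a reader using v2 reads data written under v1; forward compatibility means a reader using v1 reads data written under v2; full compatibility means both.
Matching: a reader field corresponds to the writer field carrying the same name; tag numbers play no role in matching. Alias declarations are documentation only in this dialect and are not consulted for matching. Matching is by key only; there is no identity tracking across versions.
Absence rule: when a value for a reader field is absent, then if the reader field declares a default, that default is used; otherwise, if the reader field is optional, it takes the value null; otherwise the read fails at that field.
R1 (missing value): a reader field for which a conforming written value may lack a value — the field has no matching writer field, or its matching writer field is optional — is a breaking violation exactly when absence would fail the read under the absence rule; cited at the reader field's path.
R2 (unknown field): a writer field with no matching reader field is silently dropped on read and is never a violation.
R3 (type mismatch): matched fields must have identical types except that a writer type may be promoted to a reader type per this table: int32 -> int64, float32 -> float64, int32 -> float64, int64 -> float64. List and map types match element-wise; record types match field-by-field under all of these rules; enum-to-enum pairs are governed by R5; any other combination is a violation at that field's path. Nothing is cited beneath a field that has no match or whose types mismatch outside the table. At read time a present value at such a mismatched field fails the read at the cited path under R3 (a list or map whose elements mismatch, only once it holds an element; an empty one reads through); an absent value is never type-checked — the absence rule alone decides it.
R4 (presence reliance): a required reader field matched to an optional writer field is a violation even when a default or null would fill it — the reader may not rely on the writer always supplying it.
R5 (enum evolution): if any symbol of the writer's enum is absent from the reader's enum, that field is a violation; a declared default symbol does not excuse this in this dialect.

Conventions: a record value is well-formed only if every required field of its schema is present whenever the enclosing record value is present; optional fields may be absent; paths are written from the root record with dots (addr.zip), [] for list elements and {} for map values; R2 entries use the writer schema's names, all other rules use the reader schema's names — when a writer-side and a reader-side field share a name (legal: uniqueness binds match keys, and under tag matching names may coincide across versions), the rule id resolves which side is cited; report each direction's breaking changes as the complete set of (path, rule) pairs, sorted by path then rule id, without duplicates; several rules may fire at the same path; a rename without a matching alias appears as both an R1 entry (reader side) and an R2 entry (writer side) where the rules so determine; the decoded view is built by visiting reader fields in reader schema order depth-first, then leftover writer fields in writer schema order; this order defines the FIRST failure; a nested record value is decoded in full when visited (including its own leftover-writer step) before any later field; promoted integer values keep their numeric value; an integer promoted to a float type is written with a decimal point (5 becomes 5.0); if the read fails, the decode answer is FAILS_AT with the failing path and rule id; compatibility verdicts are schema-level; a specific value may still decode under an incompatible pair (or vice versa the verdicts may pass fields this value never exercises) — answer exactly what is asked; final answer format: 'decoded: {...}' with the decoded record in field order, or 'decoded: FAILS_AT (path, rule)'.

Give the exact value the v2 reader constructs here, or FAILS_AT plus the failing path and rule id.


decoded: {"role": "BOT", "codes": [], "contact": null, "duration": null}

in Session below, arrows point writer -> reader
migrating the Session value to v2:
  role := "BOT"
  codes := []
  contact := null (missing; optional => null)
  duration := null (missing; optional => null)
  writer seq: no reader field; dropped
  => decoded: {"role": "BOT", "codes": [], "contact": null, "duration": null}
ruling out the remaining Session differences:
  added field label to record Contact: required string, tag 37 (in v2 it sits last) -> schema-level compatibility only; this Session value's decode is unchanged


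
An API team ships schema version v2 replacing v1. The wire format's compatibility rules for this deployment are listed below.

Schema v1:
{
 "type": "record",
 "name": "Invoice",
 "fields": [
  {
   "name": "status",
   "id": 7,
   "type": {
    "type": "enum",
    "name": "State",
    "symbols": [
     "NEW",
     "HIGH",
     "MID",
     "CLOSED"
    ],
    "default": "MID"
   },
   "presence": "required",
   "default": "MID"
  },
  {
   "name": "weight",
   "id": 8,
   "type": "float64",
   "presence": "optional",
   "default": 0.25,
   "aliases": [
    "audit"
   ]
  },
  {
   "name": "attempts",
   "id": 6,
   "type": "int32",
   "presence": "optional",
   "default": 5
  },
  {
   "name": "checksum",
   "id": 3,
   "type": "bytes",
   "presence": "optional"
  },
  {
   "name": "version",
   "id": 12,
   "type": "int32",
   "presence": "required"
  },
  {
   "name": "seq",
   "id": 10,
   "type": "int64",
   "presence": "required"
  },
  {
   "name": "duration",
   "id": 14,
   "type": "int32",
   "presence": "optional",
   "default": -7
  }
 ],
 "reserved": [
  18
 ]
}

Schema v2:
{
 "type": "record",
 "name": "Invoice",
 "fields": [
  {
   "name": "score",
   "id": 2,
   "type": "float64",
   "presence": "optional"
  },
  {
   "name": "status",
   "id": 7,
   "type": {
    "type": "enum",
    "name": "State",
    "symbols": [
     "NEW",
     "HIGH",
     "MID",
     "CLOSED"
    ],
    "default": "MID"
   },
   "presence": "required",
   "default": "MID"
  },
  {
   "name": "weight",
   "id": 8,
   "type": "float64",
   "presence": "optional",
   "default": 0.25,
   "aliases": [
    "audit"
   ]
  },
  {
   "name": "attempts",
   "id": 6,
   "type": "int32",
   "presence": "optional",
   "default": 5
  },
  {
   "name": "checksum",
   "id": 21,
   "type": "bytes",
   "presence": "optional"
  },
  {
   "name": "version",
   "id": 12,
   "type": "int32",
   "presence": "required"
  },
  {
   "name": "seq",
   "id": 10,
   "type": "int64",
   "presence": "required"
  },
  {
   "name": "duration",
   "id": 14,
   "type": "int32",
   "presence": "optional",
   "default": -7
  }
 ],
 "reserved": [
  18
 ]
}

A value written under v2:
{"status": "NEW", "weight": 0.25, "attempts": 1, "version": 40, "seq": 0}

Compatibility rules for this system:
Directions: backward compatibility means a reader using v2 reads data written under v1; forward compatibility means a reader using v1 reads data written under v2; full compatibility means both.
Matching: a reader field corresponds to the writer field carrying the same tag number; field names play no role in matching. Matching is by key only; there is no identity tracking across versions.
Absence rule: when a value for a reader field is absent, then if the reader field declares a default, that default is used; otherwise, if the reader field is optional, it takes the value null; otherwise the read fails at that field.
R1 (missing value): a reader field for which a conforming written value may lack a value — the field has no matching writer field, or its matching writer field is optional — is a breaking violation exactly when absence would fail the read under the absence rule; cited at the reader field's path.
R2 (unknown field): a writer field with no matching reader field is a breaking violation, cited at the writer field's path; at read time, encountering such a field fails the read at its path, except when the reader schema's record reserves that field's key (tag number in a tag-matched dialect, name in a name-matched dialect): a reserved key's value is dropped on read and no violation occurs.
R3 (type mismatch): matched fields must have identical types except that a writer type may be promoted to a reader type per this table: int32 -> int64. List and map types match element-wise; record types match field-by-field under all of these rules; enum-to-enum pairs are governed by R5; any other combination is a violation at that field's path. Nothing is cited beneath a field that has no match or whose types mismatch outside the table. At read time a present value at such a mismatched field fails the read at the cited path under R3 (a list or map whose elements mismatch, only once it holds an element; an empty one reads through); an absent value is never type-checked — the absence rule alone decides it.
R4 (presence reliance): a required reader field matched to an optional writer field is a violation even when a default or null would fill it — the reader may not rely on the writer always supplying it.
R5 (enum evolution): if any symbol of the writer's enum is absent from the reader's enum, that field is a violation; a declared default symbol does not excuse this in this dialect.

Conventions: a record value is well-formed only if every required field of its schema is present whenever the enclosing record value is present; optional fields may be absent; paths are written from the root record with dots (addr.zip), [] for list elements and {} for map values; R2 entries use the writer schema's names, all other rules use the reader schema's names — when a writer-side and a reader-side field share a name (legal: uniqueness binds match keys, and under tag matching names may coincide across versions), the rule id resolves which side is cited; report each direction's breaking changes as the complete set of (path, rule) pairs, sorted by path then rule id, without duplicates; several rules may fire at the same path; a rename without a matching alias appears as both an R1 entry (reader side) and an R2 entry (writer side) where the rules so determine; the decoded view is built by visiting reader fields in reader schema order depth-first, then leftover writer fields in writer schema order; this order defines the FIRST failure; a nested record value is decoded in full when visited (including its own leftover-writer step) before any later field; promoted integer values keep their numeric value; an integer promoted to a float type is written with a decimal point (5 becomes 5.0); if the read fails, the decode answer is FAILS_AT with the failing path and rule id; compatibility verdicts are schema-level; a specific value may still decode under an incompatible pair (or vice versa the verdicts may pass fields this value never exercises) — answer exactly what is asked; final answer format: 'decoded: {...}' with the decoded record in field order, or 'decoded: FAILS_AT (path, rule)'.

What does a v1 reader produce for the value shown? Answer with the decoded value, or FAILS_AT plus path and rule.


decoded: {"status": "NEW", "weight": 0.25, "attempts": 1, "checksum": null, "version": 40, "seq": 0, "duration": -7}

the writer's type comes first in each Invoice pair
migrating the Invoice value to v1:
  status := "NEW"
  weight := 0.25
  attempts := 1
  checksum := null (missing; optional => null)
  version := 40
  seq := 0
  duration := -7 (missing; default applied)
  => decoded: {"status": "NEW", "weight": 0.25, "attempts": 1, "checksum": null, "version": 40, "seq": 0, "duration": -7}
the rest of the Invoice diff is inert for this question:
  field checksum in record Invoice: tag 3 changed to 21 -> matters for Invoice compatibility verdicts, not for this value's decode
  added field score to record Invoice: optional float64, tag 2 (in v2 it sits immediately before status) -> matters for Invoice compatibility verdicts, not for this value's decode


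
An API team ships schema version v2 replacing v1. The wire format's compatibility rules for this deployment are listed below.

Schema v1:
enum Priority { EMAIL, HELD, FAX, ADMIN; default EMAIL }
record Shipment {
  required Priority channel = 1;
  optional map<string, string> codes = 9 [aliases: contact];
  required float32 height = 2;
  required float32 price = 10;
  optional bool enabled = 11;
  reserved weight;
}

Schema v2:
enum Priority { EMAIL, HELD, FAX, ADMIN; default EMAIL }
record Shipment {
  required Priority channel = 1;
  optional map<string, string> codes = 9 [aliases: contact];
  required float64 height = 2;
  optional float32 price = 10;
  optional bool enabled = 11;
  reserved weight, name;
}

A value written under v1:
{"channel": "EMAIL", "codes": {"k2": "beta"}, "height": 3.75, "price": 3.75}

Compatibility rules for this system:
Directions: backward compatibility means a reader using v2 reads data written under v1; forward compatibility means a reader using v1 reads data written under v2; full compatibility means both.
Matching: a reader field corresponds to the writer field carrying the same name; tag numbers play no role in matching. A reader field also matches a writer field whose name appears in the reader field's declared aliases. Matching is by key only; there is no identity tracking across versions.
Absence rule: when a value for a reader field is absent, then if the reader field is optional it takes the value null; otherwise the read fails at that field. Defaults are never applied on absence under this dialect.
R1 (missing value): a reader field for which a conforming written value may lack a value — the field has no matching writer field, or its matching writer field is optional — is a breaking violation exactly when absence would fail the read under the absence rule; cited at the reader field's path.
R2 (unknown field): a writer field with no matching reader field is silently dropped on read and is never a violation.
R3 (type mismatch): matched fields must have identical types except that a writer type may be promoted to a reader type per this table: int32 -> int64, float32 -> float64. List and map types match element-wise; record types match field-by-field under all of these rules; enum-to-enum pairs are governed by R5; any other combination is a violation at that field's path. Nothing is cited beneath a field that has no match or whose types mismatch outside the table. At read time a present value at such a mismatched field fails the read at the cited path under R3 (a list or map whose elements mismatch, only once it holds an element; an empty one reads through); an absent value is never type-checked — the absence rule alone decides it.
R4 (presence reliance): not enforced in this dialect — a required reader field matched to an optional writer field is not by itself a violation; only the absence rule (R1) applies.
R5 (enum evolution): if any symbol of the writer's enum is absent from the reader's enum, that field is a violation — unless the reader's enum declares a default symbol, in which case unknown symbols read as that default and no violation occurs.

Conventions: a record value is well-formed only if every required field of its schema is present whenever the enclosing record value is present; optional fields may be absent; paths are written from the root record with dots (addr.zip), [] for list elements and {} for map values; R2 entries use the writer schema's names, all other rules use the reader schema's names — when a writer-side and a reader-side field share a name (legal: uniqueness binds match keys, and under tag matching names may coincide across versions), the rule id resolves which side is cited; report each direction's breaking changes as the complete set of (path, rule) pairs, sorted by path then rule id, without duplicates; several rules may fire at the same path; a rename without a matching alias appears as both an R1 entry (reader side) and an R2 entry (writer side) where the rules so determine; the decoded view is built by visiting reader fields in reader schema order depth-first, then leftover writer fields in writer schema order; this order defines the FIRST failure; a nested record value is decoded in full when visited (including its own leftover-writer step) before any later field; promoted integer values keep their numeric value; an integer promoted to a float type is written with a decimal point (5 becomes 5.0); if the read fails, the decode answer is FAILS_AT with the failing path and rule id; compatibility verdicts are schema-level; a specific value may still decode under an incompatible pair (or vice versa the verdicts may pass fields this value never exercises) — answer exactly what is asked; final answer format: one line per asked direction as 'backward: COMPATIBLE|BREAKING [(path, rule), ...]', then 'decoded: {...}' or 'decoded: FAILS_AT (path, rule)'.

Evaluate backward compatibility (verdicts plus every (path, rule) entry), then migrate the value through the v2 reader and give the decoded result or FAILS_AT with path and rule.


arrows below run writer -> reader for Shipment
checking backward for Shipment: reader v2 against writer v1:
  writer required, Priority -> Priority: reader channel maps from writer channel
  writer optional, map<string, string> -> map<string, string>: reader codes maps from writer codes
  writer required, float32 -> float64: reader height maps from writer height
  writer required, float32 -> float32: reader price maps from writer price
  writer optional, bool -> bool: reader enabled maps from writer enabled
  => backward verdict for Shipment: COMPATIBLE, no violations
decode walk for Shipment under reader schema v2:
  channel := "EMAIL"
  codes := {"k2": "beta"}
  height := 3.75 (float32 -> float64)
  price := 3.75
  enabled := null (not supplied -> null)
  => decoded: {"channel": "EMAIL", "codes": {"k2": "beta"}, "height": 3.75, "price": 3.75, "enabled": null}
remaining Shipment differences; none change what is asked:
  field price in record Shipment: required changed to optional -> fires only in the forward direction of Shipment, which is not asked here
  field height in record Shipment: type float32 changed to float64 -> fires only in the forward direction of Shipment, which is not asked here

backward: COMPATIBLE []; decoded: {"channel": "EMAIL", "codes": {"k2": "beta"}, "height": 3.75, "price": 3.75, "enabled": null}


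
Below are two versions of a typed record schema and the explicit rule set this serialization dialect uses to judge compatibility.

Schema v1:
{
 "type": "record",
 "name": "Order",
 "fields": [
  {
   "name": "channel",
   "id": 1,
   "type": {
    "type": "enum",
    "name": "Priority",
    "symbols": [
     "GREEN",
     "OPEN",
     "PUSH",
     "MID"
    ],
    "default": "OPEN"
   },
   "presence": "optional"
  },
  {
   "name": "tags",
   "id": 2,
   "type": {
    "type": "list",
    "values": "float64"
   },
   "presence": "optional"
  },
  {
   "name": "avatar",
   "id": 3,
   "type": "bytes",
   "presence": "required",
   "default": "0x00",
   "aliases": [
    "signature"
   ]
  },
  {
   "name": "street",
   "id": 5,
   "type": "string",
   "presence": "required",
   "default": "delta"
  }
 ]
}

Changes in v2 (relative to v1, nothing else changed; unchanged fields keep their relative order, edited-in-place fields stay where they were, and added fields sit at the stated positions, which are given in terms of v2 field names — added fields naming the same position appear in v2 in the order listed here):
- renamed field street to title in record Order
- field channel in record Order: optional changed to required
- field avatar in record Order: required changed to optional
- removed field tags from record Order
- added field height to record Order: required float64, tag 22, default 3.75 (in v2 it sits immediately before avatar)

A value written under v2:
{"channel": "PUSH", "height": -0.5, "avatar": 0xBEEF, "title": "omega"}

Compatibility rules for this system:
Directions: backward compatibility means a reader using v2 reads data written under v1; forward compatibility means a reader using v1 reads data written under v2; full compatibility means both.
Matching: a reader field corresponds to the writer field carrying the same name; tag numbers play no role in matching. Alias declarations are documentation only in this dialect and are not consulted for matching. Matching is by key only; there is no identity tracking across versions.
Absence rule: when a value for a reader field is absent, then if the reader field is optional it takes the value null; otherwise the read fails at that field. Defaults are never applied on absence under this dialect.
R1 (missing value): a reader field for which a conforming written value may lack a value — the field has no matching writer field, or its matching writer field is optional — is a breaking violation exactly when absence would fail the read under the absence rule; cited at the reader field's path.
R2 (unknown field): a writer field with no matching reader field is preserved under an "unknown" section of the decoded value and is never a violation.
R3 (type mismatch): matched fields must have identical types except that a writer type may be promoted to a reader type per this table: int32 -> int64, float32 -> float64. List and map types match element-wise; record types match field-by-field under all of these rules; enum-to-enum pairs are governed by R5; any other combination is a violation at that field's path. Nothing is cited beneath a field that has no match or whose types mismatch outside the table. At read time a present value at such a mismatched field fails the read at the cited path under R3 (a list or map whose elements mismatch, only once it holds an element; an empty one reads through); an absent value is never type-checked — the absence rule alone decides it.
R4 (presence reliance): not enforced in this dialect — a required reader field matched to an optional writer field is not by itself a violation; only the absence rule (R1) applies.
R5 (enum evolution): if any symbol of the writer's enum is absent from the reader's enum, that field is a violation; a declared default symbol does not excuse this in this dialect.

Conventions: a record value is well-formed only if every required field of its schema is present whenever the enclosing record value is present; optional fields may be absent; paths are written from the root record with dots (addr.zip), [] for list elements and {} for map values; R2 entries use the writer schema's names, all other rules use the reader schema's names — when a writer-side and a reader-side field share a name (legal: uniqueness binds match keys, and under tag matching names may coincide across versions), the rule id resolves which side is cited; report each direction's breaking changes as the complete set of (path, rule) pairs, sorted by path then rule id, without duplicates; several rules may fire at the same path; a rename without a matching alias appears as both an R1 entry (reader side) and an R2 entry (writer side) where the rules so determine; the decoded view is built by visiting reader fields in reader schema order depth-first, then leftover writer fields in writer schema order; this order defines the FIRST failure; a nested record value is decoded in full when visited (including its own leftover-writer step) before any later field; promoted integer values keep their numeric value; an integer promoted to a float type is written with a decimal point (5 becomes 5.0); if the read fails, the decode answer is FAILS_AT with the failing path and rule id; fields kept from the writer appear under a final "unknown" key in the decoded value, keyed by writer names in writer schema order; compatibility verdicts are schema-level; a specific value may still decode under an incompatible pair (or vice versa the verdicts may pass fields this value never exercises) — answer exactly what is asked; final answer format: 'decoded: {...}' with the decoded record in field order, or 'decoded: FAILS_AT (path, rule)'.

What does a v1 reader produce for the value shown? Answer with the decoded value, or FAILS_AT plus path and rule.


decoded: FAILS_AT (street, R1)

each type pair in Order: writer, then reader
decoding the Order value with the v1 reader:
  channel := "PUSH"
  tags := null (not supplied -> null)
  avatar := 0xBEEF
  read fails at street under R1 (no fill)
  => FAILS_AT (street, R1)
diffs on Order not affecting the asked answer:
  field channel in record Order: optional changed to required -> shifts the Order verdicts, not this decode
  field avatar in record Order: required changed to optional -> shifts the Order verdicts, not this decode
  removed field tags from record Order -> inert under this dialect — no rule fires on Order and the result does not move
  added field height to record Order: required float64, tag 22, default 3.75 (in v2 it sits immediately before avatar) -> shifts the Order verdicts, not this decode


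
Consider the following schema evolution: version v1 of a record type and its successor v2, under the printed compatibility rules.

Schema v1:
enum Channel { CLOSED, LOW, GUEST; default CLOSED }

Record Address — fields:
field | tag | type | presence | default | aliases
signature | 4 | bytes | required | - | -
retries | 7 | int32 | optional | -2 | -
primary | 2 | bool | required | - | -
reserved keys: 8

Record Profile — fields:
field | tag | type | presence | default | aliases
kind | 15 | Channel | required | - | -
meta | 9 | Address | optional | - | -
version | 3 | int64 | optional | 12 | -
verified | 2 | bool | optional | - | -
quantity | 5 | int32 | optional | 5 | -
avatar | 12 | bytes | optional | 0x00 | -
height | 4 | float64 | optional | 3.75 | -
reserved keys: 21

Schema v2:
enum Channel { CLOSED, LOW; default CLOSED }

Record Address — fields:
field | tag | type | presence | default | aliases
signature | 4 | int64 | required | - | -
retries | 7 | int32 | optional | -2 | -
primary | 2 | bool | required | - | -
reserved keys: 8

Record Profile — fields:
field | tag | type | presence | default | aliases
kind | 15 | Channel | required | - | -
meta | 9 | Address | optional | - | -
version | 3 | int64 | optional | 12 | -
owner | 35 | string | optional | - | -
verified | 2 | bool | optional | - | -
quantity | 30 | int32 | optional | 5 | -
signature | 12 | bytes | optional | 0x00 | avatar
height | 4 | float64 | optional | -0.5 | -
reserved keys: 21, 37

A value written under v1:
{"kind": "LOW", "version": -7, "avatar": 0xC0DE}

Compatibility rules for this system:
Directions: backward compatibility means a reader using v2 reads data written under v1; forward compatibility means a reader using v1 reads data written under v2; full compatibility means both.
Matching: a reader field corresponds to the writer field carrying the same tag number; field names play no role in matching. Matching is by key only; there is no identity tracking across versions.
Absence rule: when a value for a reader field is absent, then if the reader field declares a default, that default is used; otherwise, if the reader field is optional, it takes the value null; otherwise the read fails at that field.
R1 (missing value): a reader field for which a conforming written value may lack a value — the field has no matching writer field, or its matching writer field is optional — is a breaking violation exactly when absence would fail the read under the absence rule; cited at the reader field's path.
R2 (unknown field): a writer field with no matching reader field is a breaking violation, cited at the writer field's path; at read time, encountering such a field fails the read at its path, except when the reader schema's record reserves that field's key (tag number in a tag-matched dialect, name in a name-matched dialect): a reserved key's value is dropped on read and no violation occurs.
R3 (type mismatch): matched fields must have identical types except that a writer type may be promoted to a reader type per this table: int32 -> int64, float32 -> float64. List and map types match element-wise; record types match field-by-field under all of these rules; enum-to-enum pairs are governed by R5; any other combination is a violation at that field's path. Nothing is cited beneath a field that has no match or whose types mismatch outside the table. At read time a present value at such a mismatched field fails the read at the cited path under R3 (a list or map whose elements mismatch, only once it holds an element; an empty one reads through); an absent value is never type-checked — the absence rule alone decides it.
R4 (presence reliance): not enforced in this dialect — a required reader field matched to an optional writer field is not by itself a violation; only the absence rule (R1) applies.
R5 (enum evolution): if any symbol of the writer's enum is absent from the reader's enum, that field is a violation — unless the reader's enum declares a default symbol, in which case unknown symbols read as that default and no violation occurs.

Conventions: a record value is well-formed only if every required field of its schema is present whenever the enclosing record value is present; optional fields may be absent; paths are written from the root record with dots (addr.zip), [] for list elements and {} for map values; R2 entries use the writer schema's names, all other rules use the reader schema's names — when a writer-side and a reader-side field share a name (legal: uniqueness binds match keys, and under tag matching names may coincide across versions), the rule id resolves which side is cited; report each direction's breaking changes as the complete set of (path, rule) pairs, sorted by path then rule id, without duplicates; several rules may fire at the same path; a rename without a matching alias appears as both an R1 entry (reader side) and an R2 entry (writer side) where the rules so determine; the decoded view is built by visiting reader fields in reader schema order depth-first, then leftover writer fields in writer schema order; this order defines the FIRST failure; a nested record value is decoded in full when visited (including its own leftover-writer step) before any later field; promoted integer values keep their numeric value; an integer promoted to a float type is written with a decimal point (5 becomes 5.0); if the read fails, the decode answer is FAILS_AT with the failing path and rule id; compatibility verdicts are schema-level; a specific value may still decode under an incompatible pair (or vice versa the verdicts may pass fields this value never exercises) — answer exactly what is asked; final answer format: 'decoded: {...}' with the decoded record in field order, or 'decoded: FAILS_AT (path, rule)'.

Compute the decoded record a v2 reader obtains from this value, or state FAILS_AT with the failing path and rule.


the writer's type comes first in each Profile pair
decoding the Profile value with the v2 reader:
  kind := "LOW"
  meta := null (absent, optional -> null)
  version := -7
  owner := null (absent, optional -> null)
  verified := null (absent, optional -> null)
  quantity := 5 (absent -> default)
  signature := 0xC0DE (from writer avatar)
  height := -0.5 (absent -> default)
  => decoded: {"kind": "LOW", "meta": null, "version": -7, "owner": null, "verified": null, "quantity": 5, "signature": 0xC0DE, "height": -0.5}
remaining Profile differences; none change what is asked:
  field signature in record Address: type bytes changed to int64 -> changes Profile's schema-level verdicts only — the decode of this value is the same
  field quantity in record Profile: tag 5 changed to 30 -> changes Profile's schema-level verdicts only — the decode of this value is the same
  enum Channel (field kind in record Profile): symbol GUEST removed -> triggers nothing under the printed rules; the Profile answer is the same either way

decoded: {"kind": "LOW", "meta": null, "version": -7, "owner": null, "verified": null, "quantity": 5, "signature": 0xC0DE, "height": -0.5}
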